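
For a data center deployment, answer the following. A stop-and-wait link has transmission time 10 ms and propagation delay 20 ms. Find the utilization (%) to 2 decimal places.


Given: Ttrans = 10 ms, Tprop = 20 ms
RTT = 2 * Tprop = 2 * 20 = 40 ms
U = Ttrans / (Ttrans + RTT)
U = 10 / (10 + 40)
U = 10 / 50 = 0.2
U% = 20.00%

20.00


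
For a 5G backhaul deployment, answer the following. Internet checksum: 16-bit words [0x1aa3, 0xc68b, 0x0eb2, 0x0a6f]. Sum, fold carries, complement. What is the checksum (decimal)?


Given words: [0x1aa3, 0xc68b, 0x0eb2, 0x0a6f]
Step 1: Sum all words
Raw sum = 6819 + 50827 + 3762 + 2671 = 64079
One's complement = ~64079 & 0xFFFF = 1456

1456


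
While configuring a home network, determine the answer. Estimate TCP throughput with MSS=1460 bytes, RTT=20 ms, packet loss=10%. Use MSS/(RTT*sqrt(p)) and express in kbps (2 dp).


Given: MSS = 1460 bytes, RTT = 20 ms, loss = 10%
RTT in seconds = 20 / 1000 = 0.02
Loss rate = 10% = 0.1
sqrt(loss) = sqrt(0.1) = 0.316227766017
Throughput (bytes/s) = 1460 / (0.02 * 0.316227766017) = 230846.2692
Throughput (kbps) = 230846.2692 * 8 / 1000 = 1846.770154 -> 1846.77 kbps (2 dp)

1846.77


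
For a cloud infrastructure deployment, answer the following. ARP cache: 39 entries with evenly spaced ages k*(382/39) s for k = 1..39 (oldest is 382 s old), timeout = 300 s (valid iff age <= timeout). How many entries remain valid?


Ages are k * 382/39 s for k = 1..39 (spacing = 9.7949 s).
Entry k is valid iff k * 382/39 <= 300 iff k <= 39 * 300 / 382 = 30.6283
n_valid = floor(30.6283) = 30
(n_stale = 39 - 30 = 9)

30


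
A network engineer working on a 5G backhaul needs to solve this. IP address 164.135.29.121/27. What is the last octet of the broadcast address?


Given: IP = 164.135.29.121, prefix = /27
Host bits = 32 - 27 = 5
Network last octet = 121 AND mask = 96
Host part size = 2^5 - 1 = 31
Broadcast last octet = 96 OR 31 = 127

127


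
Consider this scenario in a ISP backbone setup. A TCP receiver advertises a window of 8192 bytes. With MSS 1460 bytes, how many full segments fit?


Given: RWND = 8192 bytes, MSS = 1460 bytes
Full segments = floor(RWND / MSS)
Full segments = floor(8192 / 1460)
Full segments = floor(5.611) = 5

5


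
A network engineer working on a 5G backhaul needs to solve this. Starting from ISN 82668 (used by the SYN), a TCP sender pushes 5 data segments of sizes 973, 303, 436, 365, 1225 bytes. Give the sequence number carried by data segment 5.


The SYN occupies sequence number ISN = 82668, so the first data byte is ISN + 1 = 82669.
SEQ of data segment i = (ISN + 1) + sum of payload sizes of segments 1..i-1.
Segment 1: SEQ = 82669, payload = 973 bytes
Segment 2: SEQ = 83642, payload = 303 bytes
Segment 3: SEQ = 83945, payload = 436 bytes
Segment 4: SEQ = 84381, payload = 365 bytes
Segment 5: SEQ = 84746, payload = 1225 bytes
SEQ of segment 5 = 82669 + 973 + 303 + 436 + 365 = 84746

84746


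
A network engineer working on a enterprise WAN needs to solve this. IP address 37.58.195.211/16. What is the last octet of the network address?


Given: IP = 37.58.195.211, prefix = /16
Subnet mask = 255.255.0.0
Last octet of IP: 211
Last octet of mask: 0
Network last octet = 211 AND 0 = 0

0


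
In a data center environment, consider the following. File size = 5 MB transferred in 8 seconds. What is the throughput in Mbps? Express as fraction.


Given: file = 5 MB, time = 8 s
File in Mb = 5 * 8 = 40 Mb
Throughput = 40 / 8 Mbps
Throughput = 5 Mbps

5


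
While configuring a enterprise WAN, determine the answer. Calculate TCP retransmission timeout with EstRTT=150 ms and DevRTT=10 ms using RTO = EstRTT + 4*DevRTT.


Given: EstRTT = 150 ms, DevRTT = 10 ms
Timeout = EstRTT + 4 * DevRTT
4 * DevRTT = 4 * 10 = 40
Timeout = 150 + 40 = 190 ms

190


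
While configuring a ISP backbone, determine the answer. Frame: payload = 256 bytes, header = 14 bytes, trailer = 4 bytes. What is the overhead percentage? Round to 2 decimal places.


Given: payload = 256 B, header = 14 B, trailer = 4 B
Overhead bytes = header + trailer = 14 + 4 = 18
Total frame = payload + overhead = 256 + 18 = 274
Overhead % = 18 / 274 * 100 = 6.5693% -> 6.57% (2 dp)

6.57


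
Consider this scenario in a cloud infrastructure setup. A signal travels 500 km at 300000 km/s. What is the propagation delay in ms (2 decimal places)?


Given: distance = 500 km, speed = 300000 km/s
Delay = distance / speed = 500 / 300000 seconds
Delay in ms = 500 * 1000 / 300000
Delay = 1.6667 ms
Rounded to 2 dp = 1.67 ms

1.67


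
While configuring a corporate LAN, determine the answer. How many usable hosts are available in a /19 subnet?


Given: subnet mask /19
Host bits = 32 - 19 = 13
Total addresses = 2^13 = 8192
Usable hosts = 8192 - 2 (network + broadcast) = 8190

8190


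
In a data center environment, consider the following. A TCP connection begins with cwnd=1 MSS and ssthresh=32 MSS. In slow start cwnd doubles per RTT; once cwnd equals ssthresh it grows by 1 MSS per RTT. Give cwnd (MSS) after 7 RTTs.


RTT 0: cwnd = 1 MSS (initial)
RTT 1: cwnd = 2 MSS (slow start, doubled)
RTT 2: cwnd = 4 MSS (slow start, doubled)
RTT 3: cwnd = 8 MSS (slow start, doubled)
RTT 4: cwnd = 16 MSS (slow start, doubled)
RTT 5: cwnd = 32 MSS (slow start, doubled)
RTT 6: cwnd = 33 MSS (congestion avoidance, +1)
RTT 7: cwnd = 34 MSS (congestion avoidance, +1)

34


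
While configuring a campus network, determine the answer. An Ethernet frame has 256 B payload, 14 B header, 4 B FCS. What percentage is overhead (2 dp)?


Given: payload = 256 B, header = 14 B, trailer = 4 B
Overhead bytes = header + trailer = 14 + 4 = 18
Total frame = payload + overhead = 256 + 18 = 274
Overhead % = 18 / 274 * 100 = 6.5693% -> 6.57% (2 dp)

6.57


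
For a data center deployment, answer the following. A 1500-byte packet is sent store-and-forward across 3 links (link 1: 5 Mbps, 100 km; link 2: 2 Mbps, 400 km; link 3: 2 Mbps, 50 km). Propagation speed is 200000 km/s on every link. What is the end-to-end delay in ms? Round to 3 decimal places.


Packet = 1500 bytes = 12000 bits. Store-and-forward: sum (t_trans + t_prop) per link.
Link 1: t_trans = 12000/(5*10^6) s = 2.4000 ms; t_prop = 100/200000 s = 0.5000 ms; subtotal = 2.9000 ms
Link 2: t_trans = 12000/(2*10^6) s = 6.0000 ms; t_prop = 400/200000 s = 2.0000 ms; subtotal = 8.0000 ms
Link 3: t_trans = 12000/(2*10^6) s = 6.0000 ms; t_prop = 50/200000 s = 0.2500 ms; subtotal = 6.2500 ms
End-to-end = 2.9000 + 8.0000 + 6.2500 = 17.1500 ms -> 17.150 ms (3 dp)

17.150


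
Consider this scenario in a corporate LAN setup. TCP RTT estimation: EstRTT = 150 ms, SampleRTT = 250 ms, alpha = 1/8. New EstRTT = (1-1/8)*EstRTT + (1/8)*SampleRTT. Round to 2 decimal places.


Given: EstRTT = 150 ms, SampleRTT = 250 ms, alpha = 1/8
New EstRTT = (1 - alpha) * EstRTT + alpha * SampleRTT
(7/8) * 150 = 131.25
(1/8) * 250 = 31.25
New EstRTT = 131.25 + 31.25 = 162.5 ms -> 162.50 ms (2 dp)

162.50


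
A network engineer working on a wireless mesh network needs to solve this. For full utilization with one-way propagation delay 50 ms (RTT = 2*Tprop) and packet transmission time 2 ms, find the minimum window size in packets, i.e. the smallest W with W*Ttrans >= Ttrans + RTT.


Given: Ttrans = 2 ms, RTT = 100 ms (= 2 * Tprop, Tprop = 50 ms)
Time until first ACK returns = Ttrans + RTT = 2 + 100 = 102 ms
Need W * Ttrans >= Ttrans + RTT  ->  W >= (Ttrans + RTT) / Ttrans
(Ttrans + RTT) / Ttrans = 102 / 2 = 51
W_min = ceil(51) = 51

51


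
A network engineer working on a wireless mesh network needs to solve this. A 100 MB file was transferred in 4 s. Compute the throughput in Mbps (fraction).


Given: file = 100 MB, time = 4 s
File in Mb = 100 * 8 = 800 Mb
Throughput = 800 / 4 Mbps
Throughput = 200 Mbps

200


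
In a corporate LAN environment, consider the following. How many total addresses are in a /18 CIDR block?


Given: CIDR prefix /18
Host bits = 32 - 18 = 14
Total addresses = 2^14 = 16384

16384


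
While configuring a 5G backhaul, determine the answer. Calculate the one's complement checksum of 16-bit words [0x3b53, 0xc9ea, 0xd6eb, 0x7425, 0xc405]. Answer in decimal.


Given words: [0x3b53, 0xc9ea, 0xd6eb, 0x7425, 0xc405]
Step 1: Sum all words
Raw sum = 15187 + 51690 + 55019 + 29733 + 50181 = 201810
Step 2: Fold carry: (5202 + 3) = 5205
One's complement = ~5205 & 0xFFFF = 60330

60330


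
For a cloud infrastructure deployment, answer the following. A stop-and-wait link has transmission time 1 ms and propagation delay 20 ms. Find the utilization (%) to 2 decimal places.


Given: Ttrans = 1 ms, Tprop = 20 ms
RTT = 2 * Tprop = 2 * 20 = 40 ms
U = Ttrans / (Ttrans + RTT)
U = 1 / (1 + 40)
U = 1 / 41 = 0.02439
U% = 2.44%

2.44


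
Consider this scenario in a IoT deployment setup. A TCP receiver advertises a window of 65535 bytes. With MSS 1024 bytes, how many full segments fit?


Given: RWND = 65535 bytes, MSS = 1024 bytes
Full segments = floor(RWND / MSS)
Full segments = floor(65535 / 1024)
Full segments = floor(63.999) = 63

63


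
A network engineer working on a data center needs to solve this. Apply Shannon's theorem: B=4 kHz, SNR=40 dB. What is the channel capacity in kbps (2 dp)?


Given: B = 4 kHz, SNR = 40 dB
SNR linear = 10^(40/10) = 10000
1 + SNR = 10001
log2(10001) = 13.2878566418
C = 4 * 1000 * 13.2878566418 = 53151.4266 bps
C = 53.151427 kbps -> 53.15 kbps (2 dp)

53.15


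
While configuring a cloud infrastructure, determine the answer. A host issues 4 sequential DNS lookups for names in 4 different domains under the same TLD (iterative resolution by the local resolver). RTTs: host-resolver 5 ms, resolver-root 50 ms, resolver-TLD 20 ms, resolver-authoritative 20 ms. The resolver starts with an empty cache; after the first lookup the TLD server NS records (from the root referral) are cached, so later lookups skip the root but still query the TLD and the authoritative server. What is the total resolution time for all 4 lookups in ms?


Lookup 1 (cold cache): local + root + TLD + auth = 5 + 50 + 20 + 20 = 95 ms
Lookups 2..4 (TLD NS cached -> skip root; new domain -> still ask TLD and auth): local + TLD + auth = 5 + 20 + 20 = 45 ms each
Remaining 3 lookups: 3 * 45 = 135 ms
Total = 95 + 135 = 230 ms

230


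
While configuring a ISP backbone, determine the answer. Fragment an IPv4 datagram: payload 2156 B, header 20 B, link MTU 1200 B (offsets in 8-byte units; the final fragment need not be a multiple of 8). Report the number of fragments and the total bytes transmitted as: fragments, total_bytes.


Max data per non-final fragment = floor((MTU - header)/8)*8 = floor((1200 - 20)/8)*8 = floor(1180/8)*8 = 1176 B
Final fragment needs no 8-byte alignment: it can carry up to MTU - header = 1180 B
Non-final fragments needed = ceil((payload - 1180) / 1176) = ceil(976/1176) = ceil(0.8299) = 1
Number of fragments = 1 + 1 = 2
Fragment sizes (data): 1 * 1176 B + 980 B (last, 980 <= 1180 OK)
Total bytes sent = payload + n_frags * header = 2156 + 2*20 = 2156 + 40 = 2196 B

2, 2196


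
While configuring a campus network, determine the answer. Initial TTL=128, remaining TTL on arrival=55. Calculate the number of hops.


Given: initial TTL = 128, received TTL = 55
Hops = initial TTL - received TTL
Hops = 128 - 55 = 73

73


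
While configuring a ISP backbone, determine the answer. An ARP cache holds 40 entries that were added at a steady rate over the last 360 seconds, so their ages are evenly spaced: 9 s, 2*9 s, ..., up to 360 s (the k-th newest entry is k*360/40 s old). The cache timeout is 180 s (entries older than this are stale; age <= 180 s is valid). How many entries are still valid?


Ages are k * 360/40 s for k = 1..40 (spacing = 9.0000 s).
Entry k is valid iff k * 360/40 <= 180 iff k <= 40 * 180 / 360 = 20.0000
n_valid = floor(20.0000) = 20
(n_stale = 40 - 20 = 20)

20


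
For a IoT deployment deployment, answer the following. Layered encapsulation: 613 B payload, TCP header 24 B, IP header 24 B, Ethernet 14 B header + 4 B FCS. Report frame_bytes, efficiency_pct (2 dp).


TCP segment = 613 + 24 = 637 B
IP packet = 637 + 24 = 661 B
Ethernet frame = 661 + 14 + 4 = 679 B
Efficiency = app / frame = 613 / 679 = 0.902798 = 90.2798% -> 90.28% (2 dp)

679, 90.28


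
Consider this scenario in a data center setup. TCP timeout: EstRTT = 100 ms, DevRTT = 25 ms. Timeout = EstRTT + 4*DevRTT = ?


Given: EstRTT = 100 ms, DevRTT = 25 ms
Timeout = EstRTT + 4 * DevRTT
4 * DevRTT = 4 * 25 = 100
Timeout = 100 + 100 = 200 ms

200


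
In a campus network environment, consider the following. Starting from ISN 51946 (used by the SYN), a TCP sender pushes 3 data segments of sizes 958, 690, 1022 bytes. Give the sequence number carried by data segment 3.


The SYN occupies sequence number ISN = 51946, so the first data byte is ISN + 1 = 51947.
SEQ of data segment i = (ISN + 1) + sum of payload sizes of segments 1..i-1.
Segment 1: SEQ = 51947, payload = 958 bytes
Segment 2: SEQ = 52905, payload = 690 bytes
Segment 3: SEQ = 53595, payload = 1022 bytes
SEQ of segment 3 = 51947 + 958 + 690 = 53595

53595


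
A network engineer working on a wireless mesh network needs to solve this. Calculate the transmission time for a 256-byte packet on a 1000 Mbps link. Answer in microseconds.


Given: packet = 256 bytes, bandwidth = 1000 Mbps
Packet in bits = 256 * 8 = 2048 bits
Bandwidth = 1000 * 10^6 = 1000000000 bps
Time = 2048 / 1000000000 seconds
Time in us = 2048 * 10^6 / 1000000000 = 2.048

2.048


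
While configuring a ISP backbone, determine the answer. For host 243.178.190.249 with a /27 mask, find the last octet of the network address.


Given: IP = 243.178.190.249, prefix = /27
Subnet mask = 255.255.255.224
Last octet of IP: 249
Last octet of mask: 224
Network last octet = 249 AND 224 = 224

224


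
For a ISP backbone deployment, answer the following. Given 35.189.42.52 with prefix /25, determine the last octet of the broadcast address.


Given: IP = 35.189.42.52, prefix = /25
Host bits = 32 - 25 = 7
Network last octet = 52 AND mask = 0
Host part size = 2^7 - 1 = 127
Broadcast last octet = 0 OR 127 = 127

127


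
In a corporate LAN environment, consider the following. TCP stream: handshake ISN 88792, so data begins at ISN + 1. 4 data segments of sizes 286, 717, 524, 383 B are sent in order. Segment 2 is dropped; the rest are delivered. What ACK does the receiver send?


SYN uses sequence number 88792; first data byte = ISN + 1 = 88793.
Segment 1: SEQ = 88793, len = 286 B, covers [88793, 89078]
Segment 2: SEQ = 89079, len = 717 B, covers [89079, 89795] [LOST]
Segment 3: SEQ = 89796, len = 524 B, covers [89796, 90319]
Segment 4: SEQ = 90320, len = 383 B, covers [90320, 90702]
In-order data received: bytes [88793, 89078] (segments 1..1).
Segment 2 missing -> gap begins at byte 89079; later segments buffered out of order.
Cumulative ACK = next expected in-order byte = 88793 + 286 = 89079

89079


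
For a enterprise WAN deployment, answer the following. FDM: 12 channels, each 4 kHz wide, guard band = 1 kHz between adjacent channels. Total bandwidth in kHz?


Given: 12 channels, 4 kHz each, guard = 1 kHz
Channel bandwidth = 12 * 4 = 48 kHz
Guard bands = 11 gaps * 1 kHz = 11 kHz
Total = 48 + 11 = 59 kHz

59


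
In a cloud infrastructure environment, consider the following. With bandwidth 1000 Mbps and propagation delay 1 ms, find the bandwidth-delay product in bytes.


Given: bandwidth = 1000 Mbps, delay = 1 ms
BDP in bits = 1000 * 10^6 * 1 / 1000
BDP in bits = 1000000
BDP in bytes = 1000000 / 8 = 125000

125000


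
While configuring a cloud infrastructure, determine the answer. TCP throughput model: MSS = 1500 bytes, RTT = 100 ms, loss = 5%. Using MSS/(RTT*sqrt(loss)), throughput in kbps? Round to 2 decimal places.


Given: MSS = 1500 bytes, RTT = 100 ms, loss = 5%
RTT in seconds = 100 / 1000 = 0.1
Loss rate = 5% = 0.05
sqrt(loss) = sqrt(0.05) = 0.223606797750
Throughput (bytes/s) = 1500 / (0.1 * 0.223606797750) = 67082.0393
Throughput (kbps) = 67082.0393 * 8 / 1000 = 536.656315 -> 536.66 kbps (2 dp)

536.66


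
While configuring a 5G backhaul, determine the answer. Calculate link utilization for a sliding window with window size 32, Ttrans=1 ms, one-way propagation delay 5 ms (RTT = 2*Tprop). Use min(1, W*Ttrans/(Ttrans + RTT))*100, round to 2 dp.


Given: W = 32, Ttrans = 1 ms, RTT = 10 ms (= 2 * Tprop, Tprop = 5 ms)
Cycle time = Ttrans + RTT = 1 + 10 = 11 ms (first packet sent until its ACK returns)
W * Ttrans = 32 * 1 = 32 ms of sending per cycle
W * Ttrans / (Ttrans + RTT) = 32 / 11 = 2.909091
U = min(1, 2.909091) = 1.000000
U% = 100.00%

100.00


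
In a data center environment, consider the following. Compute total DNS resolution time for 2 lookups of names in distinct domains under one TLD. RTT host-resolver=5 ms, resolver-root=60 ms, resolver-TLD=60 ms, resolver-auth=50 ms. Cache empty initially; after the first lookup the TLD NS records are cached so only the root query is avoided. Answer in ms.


Lookup 1 (cold cache): local + root + TLD + auth = 5 + 60 + 60 + 50 = 175 ms
Lookups 2..2 (TLD NS cached -> skip root; new domain -> still ask TLD and auth): local + TLD + auth = 5 + 60 + 50 = 115 ms each
Remaining 1 lookups: 1 * 115 = 115 ms
Total = 175 + 115 = 290 ms

290


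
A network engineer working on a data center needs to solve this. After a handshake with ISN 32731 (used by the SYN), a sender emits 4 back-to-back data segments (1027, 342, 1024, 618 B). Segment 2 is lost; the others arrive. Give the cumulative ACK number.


SYN uses sequence number 32731; first data byte = ISN + 1 = 32732.
Segment 1: SEQ = 32732, len = 1027 B, covers [32732, 33758]
Segment 2: SEQ = 33759, len = 342 B, covers [33759, 34100] [LOST]
Segment 3: SEQ = 34101, len = 1024 B, covers [34101, 35124]
Segment 4: SEQ = 35125, len = 618 B, covers [35125, 35742]
In-order data received: bytes [32732, 33758] (segments 1..1).
Segment 2 missing -> gap begins at byte 33759; later segments buffered out of order.
Cumulative ACK = next expected in-order byte = 32732 + 1027 = 33759

33759


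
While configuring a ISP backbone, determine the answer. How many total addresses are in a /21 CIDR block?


Given: CIDR prefix /21
Host bits = 32 - 21 = 11
Total addresses = 2^11 = 2048

2048


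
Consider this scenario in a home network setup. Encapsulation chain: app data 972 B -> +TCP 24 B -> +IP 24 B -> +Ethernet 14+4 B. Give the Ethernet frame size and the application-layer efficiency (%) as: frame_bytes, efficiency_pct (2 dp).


TCP segment = 972 + 24 = 996 B
IP packet = 996 + 24 = 1020 B
Ethernet frame = 1020 + 14 + 4 = 1038 B
Efficiency = app / frame = 972 / 1038 = 0.936416 = 93.6416% -> 93.64% (2 dp)

1038, 93.64


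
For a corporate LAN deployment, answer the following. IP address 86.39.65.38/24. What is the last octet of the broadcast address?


Given: IP = 86.39.65.38, prefix = /24
Host bits = 32 - 24 = 8
Network last octet = 38 AND mask = 0
Host part size = 2^8 - 1 = 255
Broadcast last octet = 0 OR 255 = 255

255


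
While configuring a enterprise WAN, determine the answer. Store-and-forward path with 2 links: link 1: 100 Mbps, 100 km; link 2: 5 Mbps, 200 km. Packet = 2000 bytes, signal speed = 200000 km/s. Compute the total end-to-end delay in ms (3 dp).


Packet = 2000 bytes = 16000 bits. Store-and-forward: sum (t_trans + t_prop) per link.
Link 1: t_trans = 16000/(100*10^6) s = 0.1600 ms; t_prop = 100/200000 s = 0.5000 ms; subtotal = 0.6600 ms
Link 2: t_trans = 16000/(5*10^6) s = 3.2000 ms; t_prop = 200/200000 s = 1.0000 ms; subtotal = 4.2000 ms
End-to-end = 0.6600 + 4.2000 = 4.8600 ms -> 4.860 ms (3 dp)

4.860


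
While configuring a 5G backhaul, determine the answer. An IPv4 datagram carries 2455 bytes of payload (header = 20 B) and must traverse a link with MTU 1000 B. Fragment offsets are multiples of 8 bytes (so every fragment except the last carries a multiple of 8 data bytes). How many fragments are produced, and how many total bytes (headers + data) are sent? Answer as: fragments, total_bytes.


Max data per non-final fragment = floor((MTU - header)/8)*8 = floor((1000 - 20)/8)*8 = floor(980/8)*8 = 976 B
Final fragment needs no 8-byte alignment: it can carry up to MTU - header = 980 B
Non-final fragments needed = ceil((payload - 980) / 976) = ceil(1475/976) = ceil(1.5113) = 2
Number of fragments = 2 + 1 = 3
Fragment sizes (data): 2 * 976 B + 503 B (last, 503 <= 980 OK)
Total bytes sent = payload + n_frags * header = 2455 + 3*20 = 2455 + 60 = 2515 B

3, 2515


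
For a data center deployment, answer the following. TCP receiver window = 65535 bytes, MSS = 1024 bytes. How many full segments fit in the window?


Given: RWND = 65535 bytes, MSS = 1024 bytes
Full segments = floor(RWND / MSS)
Full segments = floor(65535 / 1024)
Full segments = floor(63.999) = 63

63


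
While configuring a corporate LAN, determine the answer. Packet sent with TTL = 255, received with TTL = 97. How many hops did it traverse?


Given: initial TTL = 255, received TTL = 97
Hops = initial TTL - received TTL
Hops = 255 - 97 = 158

158


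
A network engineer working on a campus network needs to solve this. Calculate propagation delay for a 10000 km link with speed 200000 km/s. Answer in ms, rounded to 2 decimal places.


Given: distance = 10000 km, speed = 200000 km/s
Delay = distance / speed = 10000 / 200000 seconds
Delay in ms = 10000 * 1000 / 200000
Delay = 50.0000 ms
Rounded to 2 dp = 50.00 ms

50.00


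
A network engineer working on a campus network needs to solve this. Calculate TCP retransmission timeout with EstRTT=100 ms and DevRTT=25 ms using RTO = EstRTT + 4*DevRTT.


Given: EstRTT = 100 ms, DevRTT = 25 ms
Timeout = EstRTT + 4 * DevRTT
4 * DevRTT = 4 * 25 = 100
Timeout = 100 + 100 = 200 ms

200


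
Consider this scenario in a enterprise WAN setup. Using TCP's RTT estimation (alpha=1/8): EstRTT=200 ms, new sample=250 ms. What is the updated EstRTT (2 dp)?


Given: EstRTT = 200 ms, SampleRTT = 250 ms, alpha = 1/8
New EstRTT = (1 - alpha) * EstRTT + alpha * SampleRTT
(7/8) * 200 = 175
(1/8) * 250 = 31.25
New EstRTT = 175 + 31.25 = 206.25 ms -> 206.25 ms (2 dp)

206.25


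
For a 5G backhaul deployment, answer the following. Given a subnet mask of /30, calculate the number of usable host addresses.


Given: subnet mask /30
Host bits = 32 - 30 = 2
Total addresses = 2^2 = 4
Usable hosts = 4 - 2 (network + broadcast) = 2

2


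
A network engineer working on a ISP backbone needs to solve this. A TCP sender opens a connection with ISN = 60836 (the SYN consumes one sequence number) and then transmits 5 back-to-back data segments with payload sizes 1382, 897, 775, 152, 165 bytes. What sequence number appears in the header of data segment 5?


The SYN occupies sequence number ISN = 60836, so the first data byte is ISN + 1 = 60837.
SEQ of data segment i = (ISN + 1) + sum of payload sizes of segments 1..i-1.
Segment 1: SEQ = 60837, payload = 1382 bytes
Segment 2: SEQ = 62219, payload = 897 bytes
Segment 3: SEQ = 63116, payload = 775 bytes
Segment 4: SEQ = 63891, payload = 152 bytes
Segment 5: SEQ = 64043, payload = 165 bytes
SEQ of segment 5 = 60837 + 1382 + 897 + 775 + 152 = 64043

64043


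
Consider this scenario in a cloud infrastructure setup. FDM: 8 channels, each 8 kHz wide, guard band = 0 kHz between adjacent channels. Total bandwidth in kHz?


Given: 8 channels, 8 kHz each, guard = 0 kHz
Channel bandwidth = 8 * 8 = 64 kHz
Guard bands = 7 gaps * 0 kHz = 0 kHz
Total = 64 + 0 = 64 kHz

64


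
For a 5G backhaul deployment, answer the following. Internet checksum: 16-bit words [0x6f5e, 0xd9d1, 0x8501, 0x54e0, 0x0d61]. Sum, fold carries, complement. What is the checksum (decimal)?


Given words: [0x6f5e, 0xd9d1, 0x8501, 0x54e0, 0x0d61]
Step 1: Sum all words
Raw sum = 28510 + 55761 + 34049 + 21728 + 3425 = 143473
Step 2: Fold carry: (12401 + 2) = 12403
One's complement = ~12403 & 0xFFFF = 53132

53132


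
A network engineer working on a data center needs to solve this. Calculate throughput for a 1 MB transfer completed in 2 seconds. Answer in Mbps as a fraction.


Given: file = 1 MB, time = 2 s
File in Mb = 1 * 8 = 8 Mb
Throughput = 8 / 2 Mbps
Throughput = 4 Mbps

4


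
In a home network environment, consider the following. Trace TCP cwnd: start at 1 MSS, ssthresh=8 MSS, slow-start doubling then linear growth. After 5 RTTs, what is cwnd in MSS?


RTT 0: cwnd = 1 MSS (initial)
RTT 1: cwnd = 2 MSS (slow start, doubled)
RTT 2: cwnd = 4 MSS (slow start, doubled)
RTT 3: cwnd = 8 MSS (slow start, doubled)
RTT 4: cwnd = 9 MSS (congestion avoidance, +1)
RTT 5: cwnd = 10 MSS (congestion avoidance, +1)

10


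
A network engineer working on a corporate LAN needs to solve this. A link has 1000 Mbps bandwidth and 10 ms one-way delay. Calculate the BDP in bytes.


Given: bandwidth = 1000 Mbps, delay = 10 ms
BDP in bits = 1000 * 10^6 * 10 / 1000
BDP in bits = 10000000
BDP in bytes = 10000000 / 8 = 1250000

1250000


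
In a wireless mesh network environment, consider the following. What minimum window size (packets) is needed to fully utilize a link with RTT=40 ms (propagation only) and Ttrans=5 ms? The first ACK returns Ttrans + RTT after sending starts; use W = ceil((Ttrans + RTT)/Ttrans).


Given: Ttrans = 5 ms, RTT = 40 ms (= 2 * Tprop, Tprop = 20 ms)
Time until first ACK returns = Ttrans + RTT = 5 + 40 = 45 ms
Need W * Ttrans >= Ttrans + RTT  ->  W >= (Ttrans + RTT) / Ttrans
(Ttrans + RTT) / Ttrans = 45 / 5 = 9
W_min = ceil(9) = 9

9


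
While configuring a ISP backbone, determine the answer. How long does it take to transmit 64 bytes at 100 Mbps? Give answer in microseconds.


Given: packet = 64 bytes, bandwidth = 100 Mbps
Packet in bits = 64 * 8 = 512 bits
Bandwidth = 100 * 10^6 = 100000000 bps
Time = 512 / 100000000 seconds
Time in us = 512 * 10^6 / 100000000 = 5.12

5.12


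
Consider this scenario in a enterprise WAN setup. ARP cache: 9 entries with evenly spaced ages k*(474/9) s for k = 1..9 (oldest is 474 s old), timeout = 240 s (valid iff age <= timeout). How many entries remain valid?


Ages are k * 474/9 s for k = 1..9 (spacing = 52.6667 s).
Entry k is valid iff k * 474/9 <= 240 iff k <= 9 * 240 / 474 = 4.5570
n_valid = floor(4.5570) = 4
(n_stale = 9 - 4 = 5)

4


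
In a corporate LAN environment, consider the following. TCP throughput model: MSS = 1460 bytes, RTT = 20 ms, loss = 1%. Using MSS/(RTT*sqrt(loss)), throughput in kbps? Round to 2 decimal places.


Given: MSS = 1460 bytes, RTT = 20 ms, loss = 1%
RTT in seconds = 20 / 1000 = 0.02
Loss rate = 1% = 0.01
sqrt(loss) = sqrt(0.01) = 0.1
Throughput (bytes/s) = 1460 / (0.02 * 0.1) = 730000.0000
Throughput (kbps) = 730000.0000 * 8 / 1000 = 5840.000000 -> 5840.00 kbps (2 dp)

5840.00


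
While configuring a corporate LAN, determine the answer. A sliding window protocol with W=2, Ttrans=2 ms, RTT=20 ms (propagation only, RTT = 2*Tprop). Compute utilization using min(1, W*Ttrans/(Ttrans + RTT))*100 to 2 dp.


Given: W = 2, Ttrans = 2 ms, RTT = 20 ms (= 2 * Tprop, Tprop = 10 ms)
Cycle time = Ttrans + RTT = 2 + 20 = 22 ms (first packet sent until its ACK returns)
W * Ttrans = 2 * 2 = 4 ms of sending per cycle
W * Ttrans / (Ttrans + RTT) = 4 / 22 = 0.181818
U = min(1, 0.181818) = 0.181818
U% = 18.18%

18.18


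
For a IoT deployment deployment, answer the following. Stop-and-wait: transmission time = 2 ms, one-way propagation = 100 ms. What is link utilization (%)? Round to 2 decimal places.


Given: Ttrans = 2 ms, Tprop = 100 ms
RTT = 2 * Tprop = 2 * 100 = 200 ms
U = Ttrans / (Ttrans + RTT)
U = 2 / (2 + 200)
U = 2 / 202 = 0.009901
U% = 0.99%

0.99


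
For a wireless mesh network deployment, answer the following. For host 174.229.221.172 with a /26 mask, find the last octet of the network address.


Given: IP = 174.229.221.172, prefix = /26
Subnet mask = 255.255.255.192
Last octet of IP: 172
Last octet of mask: 192
Network last octet = 172 AND 192 = 128

128


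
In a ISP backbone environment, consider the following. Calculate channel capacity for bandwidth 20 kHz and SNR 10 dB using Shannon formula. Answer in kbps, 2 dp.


Given: B = 20 kHz, SNR = 10 dB
SNR linear = 10^(10/10) = 10
1 + SNR = 11
log2(11) = 3.4594316186
C = 20 * 1000 * 3.4594316186 = 69188.6324 bps
C = 69.188632 kbps -> 69.19 kbps (2 dp)

69.19


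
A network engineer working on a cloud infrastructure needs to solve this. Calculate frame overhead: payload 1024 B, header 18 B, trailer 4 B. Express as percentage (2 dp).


Given: payload = 1024 B, header = 18 B, trailer = 4 B
Overhead bytes = header + trailer = 18 + 4 = 22
Total frame = payload + overhead = 1024 + 22 = 1046
Overhead % = 22 / 1046 * 100 = 2.1033% -> 2.10% (2 dp)

2.10


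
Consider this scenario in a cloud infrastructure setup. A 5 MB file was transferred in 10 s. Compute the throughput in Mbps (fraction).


Given: file = 5 MB, time = 10 s
File in Mb = 5 * 8 = 40 Mb
Throughput = 40 / 10 Mbps
Throughput = 4 Mbps

4


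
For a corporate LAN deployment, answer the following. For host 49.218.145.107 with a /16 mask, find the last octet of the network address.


Given: IP = 49.218.145.107, prefix = /16
Subnet mask = 255.255.0.0
Last octet of IP: 107
Last octet of mask: 0
Network last octet = 107 AND 0 = 0

0


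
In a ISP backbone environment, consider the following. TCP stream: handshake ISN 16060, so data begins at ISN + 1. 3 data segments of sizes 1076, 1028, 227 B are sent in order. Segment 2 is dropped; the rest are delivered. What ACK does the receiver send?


SYN uses sequence number 16060; first data byte = ISN + 1 = 16061.
Segment 1: SEQ = 16061, len = 1076 B, covers [16061, 17136]
Segment 2: SEQ = 17137, len = 1028 B, covers [17137, 18164] [LOST]
Segment 3: SEQ = 18165, len = 227 B, covers [18165, 18391]
In-order data received: bytes [16061, 17136] (segments 1..1).
Segment 2 missing -> gap begins at byte 17137; later segments buffered out of order.
Cumulative ACK = next expected in-order byte = 16061 + 1076 = 17137

17137


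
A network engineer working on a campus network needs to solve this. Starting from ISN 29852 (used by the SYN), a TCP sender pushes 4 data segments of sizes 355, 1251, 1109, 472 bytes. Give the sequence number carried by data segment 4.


The SYN occupies sequence number ISN = 29852, so the first data byte is ISN + 1 = 29853.
SEQ of data segment i = (ISN + 1) + sum of payload sizes of segments 1..i-1.
Segment 1: SEQ = 29853, payload = 355 bytes
Segment 2: SEQ = 30208, payload = 1251 bytes
Segment 3: SEQ = 31459, payload = 1109 bytes
Segment 4: SEQ = 32568, payload = 472 bytes
SEQ of segment 4 = 29853 + 355 + 1251 + 1109 = 32568

32568


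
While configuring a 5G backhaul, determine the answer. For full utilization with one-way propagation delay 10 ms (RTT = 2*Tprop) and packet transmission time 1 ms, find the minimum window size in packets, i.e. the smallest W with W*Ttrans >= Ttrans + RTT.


Given: Ttrans = 1 ms, RTT = 20 ms (= 2 * Tprop, Tprop = 10 ms)
Time until first ACK returns = Ttrans + RTT = 1 + 20 = 21 ms
Need W * Ttrans >= Ttrans + RTT  ->  W >= (Ttrans + RTT) / Ttrans
(Ttrans + RTT) / Ttrans = 21 / 1 = 21
W_min = ceil(21) = 21

21


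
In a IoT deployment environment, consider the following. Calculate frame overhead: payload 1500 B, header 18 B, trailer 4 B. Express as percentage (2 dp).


Given: payload = 1500 B, header = 18 B, trailer = 4 B
Overhead bytes = header + trailer = 18 + 4 = 22
Total frame = payload + overhead = 1500 + 22 = 1522
Overhead % = 22 / 1522 * 100 = 1.4455% -> 1.45% (2 dp)

1.45


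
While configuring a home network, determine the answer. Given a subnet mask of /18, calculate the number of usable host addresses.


Given: subnet mask /18
Host bits = 32 - 18 = 14
Total addresses = 2^14 = 16384
Usable hosts = 16384 - 2 (network + broadcast) = 16382

16382


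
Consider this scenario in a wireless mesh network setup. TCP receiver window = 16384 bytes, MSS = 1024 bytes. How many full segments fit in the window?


Given: RWND = 16384 bytes, MSS = 1024 bytes
Full segments = floor(RWND / MSS)
Full segments = floor(16384 / 1024)
Full segments = floor(16.0) = 16

16


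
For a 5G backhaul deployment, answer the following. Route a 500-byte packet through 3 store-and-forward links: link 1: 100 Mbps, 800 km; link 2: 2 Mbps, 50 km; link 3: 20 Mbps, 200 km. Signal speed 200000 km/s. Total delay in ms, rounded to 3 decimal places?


Packet = 500 bytes = 4000 bits. Store-and-forward: sum (t_trans + t_prop) per link.
Link 1: t_trans = 4000/(100*10^6) s = 0.0400 ms; t_prop = 800/200000 s = 4.0000 ms; subtotal = 4.0400 ms
Link 2: t_trans = 4000/(2*10^6) s = 2.0000 ms; t_prop = 50/200000 s = 0.2500 ms; subtotal = 2.2500 ms
Link 3: t_trans = 4000/(20*10^6) s = 0.2000 ms; t_prop = 200/200000 s = 1.0000 ms; subtotal = 1.2000 ms
End-to-end = 4.0400 + 2.2500 + 1.2000 = 7.4900 ms -> 7.490 ms (3 dp)

7.490


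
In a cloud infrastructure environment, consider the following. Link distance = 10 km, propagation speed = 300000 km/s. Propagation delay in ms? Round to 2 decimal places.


Given: distance = 10 km, speed = 300000 km/s
Delay = distance / speed = 10 / 300000 seconds
Delay in ms = 10 * 1000 / 300000
Delay = 0.0333 ms
Rounded to 2 dp = 0.03 ms

0.03


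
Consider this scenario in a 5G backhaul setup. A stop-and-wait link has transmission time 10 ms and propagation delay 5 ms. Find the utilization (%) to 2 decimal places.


Given: Ttrans = 10 ms, Tprop = 5 ms
RTT = 2 * Tprop = 2 * 5 = 10 ms
U = Ttrans / (Ttrans + RTT)
U = 10 / (10 + 10)
U = 10 / 20 = 0.5
U% = 50.00%

50.00


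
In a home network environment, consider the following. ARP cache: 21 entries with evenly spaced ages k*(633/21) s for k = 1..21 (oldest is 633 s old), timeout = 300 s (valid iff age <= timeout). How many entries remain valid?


Ages are k * 633/21 s for k = 1..21 (spacing = 30.1429 s).
Entry k is valid iff k * 633/21 <= 300 iff k <= 21 * 300 / 633 = 9.9526
n_valid = floor(9.9526) = 9
(n_stale = 21 - 9 = 12)

9


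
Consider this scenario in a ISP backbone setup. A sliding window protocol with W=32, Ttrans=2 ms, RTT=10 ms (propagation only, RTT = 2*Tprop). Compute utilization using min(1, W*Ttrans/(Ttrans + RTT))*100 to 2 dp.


Given: W = 32, Ttrans = 2 ms, RTT = 10 ms (= 2 * Tprop, Tprop = 5 ms)
Cycle time = Ttrans + RTT = 2 + 10 = 12 ms (first packet sent until its ACK returns)
W * Ttrans = 32 * 2 = 64 ms of sending per cycle
W * Ttrans / (Ttrans + RTT) = 64 / 12 = 5.333333
U = min(1, 5.333333) = 1.000000
U% = 100.00%

100.00


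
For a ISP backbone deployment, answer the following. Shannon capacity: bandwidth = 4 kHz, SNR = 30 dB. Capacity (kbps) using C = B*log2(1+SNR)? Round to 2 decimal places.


Given: B = 4 kHz, SNR = 30 dB
SNR linear = 10^(30/10) = 1000
1 + SNR = 1001
log2(1001) = 9.9672262588
C = 4 * 1000 * 9.9672262588 = 39868.9050 bps
C = 39.868905 kbps -> 39.87 kbps (2 dp)

39.87


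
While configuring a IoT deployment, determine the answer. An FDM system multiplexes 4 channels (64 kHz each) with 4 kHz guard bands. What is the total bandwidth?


Given: 4 channels, 64 kHz each, guard = 4 kHz
Channel bandwidth = 4 * 64 = 256 kHz
Guard bands = 3 gaps * 4 kHz = 12 kHz
Total = 256 + 12 = 268 kHz

268


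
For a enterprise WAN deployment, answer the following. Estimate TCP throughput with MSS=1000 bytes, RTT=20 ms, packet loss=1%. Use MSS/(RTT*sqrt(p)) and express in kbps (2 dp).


Given: MSS = 1000 bytes, RTT = 20 ms, loss = 1%
RTT in seconds = 20 / 1000 = 0.02
Loss rate = 1% = 0.01
sqrt(loss) = sqrt(0.01) = 0.1
Throughput (bytes/s) = 1000 / (0.02 * 0.1) = 500000.0000
Throughput (kbps) = 500000.0000 * 8 / 1000 = 4000.000000 -> 4000.00 kbps (2 dp)

4000.00


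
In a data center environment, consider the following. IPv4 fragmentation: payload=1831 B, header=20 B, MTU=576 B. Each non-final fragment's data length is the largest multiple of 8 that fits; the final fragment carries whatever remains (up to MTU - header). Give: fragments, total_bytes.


Max data per non-final fragment = floor((MTU - header)/8)*8 = floor((576 - 20)/8)*8 = floor(556/8)*8 = 552 B
Final fragment needs no 8-byte alignment: it can carry up to MTU - header = 556 B
Non-final fragments needed = ceil((payload - 556) / 552) = ceil(1275/552) = ceil(2.3098) = 3
Number of fragments = 3 + 1 = 4
Fragment sizes (data): 3 * 552 B + 175 B (last, 175 <= 556 OK)
Total bytes sent = payload + n_frags * header = 1831 + 4*20 = 1831 + 80 = 1911 B

4, 1911


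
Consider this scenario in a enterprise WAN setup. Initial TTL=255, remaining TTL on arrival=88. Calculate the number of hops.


Given: initial TTL = 255, received TTL = 88
Hops = initial TTL - received TTL
Hops = 255 - 88 = 167

167


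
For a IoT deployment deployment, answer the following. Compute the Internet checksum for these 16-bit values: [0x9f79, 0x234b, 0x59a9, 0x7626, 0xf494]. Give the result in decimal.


Given words: [0x9f79, 0x234b, 0x59a9, 0x7626, 0xf494]
Step 1: Sum all words
Raw sum = 40825 + 9035 + 22953 + 30246 + 62612 = 165671
Step 2: Fold carry: (34599 + 2) = 34601
One's complement = ~34601 & 0xFFFF = 30934

30934


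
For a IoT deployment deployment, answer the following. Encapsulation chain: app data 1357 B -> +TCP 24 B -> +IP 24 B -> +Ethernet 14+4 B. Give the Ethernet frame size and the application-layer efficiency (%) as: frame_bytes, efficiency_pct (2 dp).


TCP segment = 1357 + 24 = 1381 B
IP packet = 1381 + 24 = 1405 B
Ethernet frame = 1405 + 14 + 4 = 1423 B
Efficiency = app / frame = 1357 / 1423 = 0.953619 = 95.3619% -> 95.36% (2 dp)

1423, 95.36


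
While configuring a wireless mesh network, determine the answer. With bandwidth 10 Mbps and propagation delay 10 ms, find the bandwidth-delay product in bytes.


Given: bandwidth = 10 Mbps, delay = 10 ms
BDP in bits = 10 * 10^6 * 10 / 1000
BDP in bits = 100000
BDP in bytes = 100000 / 8 = 12500

12500


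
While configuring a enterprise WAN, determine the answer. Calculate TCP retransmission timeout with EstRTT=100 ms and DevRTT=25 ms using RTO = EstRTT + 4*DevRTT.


Given: EstRTT = 100 ms, DevRTT = 25 ms
Timeout = EstRTT + 4 * DevRTT
4 * DevRTT = 4 * 25 = 100
Timeout = 100 + 100 = 200 ms

200


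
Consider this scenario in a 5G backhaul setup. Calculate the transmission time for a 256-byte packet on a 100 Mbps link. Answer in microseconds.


Given: packet = 256 bytes, bandwidth = 100 Mbps
Packet in bits = 256 * 8 = 2048 bits
Bandwidth = 100 * 10^6 = 100000000 bps
Time = 2048 / 100000000 seconds
Time in us = 2048 * 10^6 / 100000000 = 20.48

20.48


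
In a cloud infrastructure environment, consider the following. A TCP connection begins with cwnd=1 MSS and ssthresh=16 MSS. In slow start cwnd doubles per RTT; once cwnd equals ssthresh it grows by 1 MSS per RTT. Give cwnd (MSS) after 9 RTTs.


RTT 0: cwnd = 1 MSS (initial)
RTT 1: cwnd = 2 MSS (slow start, doubled)
RTT 2: cwnd = 4 MSS (slow start, doubled)
RTT 3: cwnd = 8 MSS (slow start, doubled)
RTT 4: cwnd = 16 MSS (slow start, doubled)
RTT 5: cwnd = 17 MSS (congestion avoidance, +1)
RTT 6: cwnd = 18 MSS (congestion avoidance, +1)
RTT 7: cwnd = 19 MSS (congestion avoidance, +1)
RTT 8: cwnd = 20 MSS (congestion avoidance, +1)
RTT 9: cwnd = 21 MSS (congestion avoidance, +1)

21


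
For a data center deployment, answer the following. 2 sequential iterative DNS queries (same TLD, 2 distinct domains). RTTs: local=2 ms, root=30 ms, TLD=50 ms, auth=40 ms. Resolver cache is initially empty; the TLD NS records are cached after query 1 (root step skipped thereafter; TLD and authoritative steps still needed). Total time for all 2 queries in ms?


Lookup 1 (cold cache): local + root + TLD + auth = 2 + 30 + 50 + 40 = 122 ms
Lookups 2..2 (TLD NS cached -> skip root; new domain -> still ask TLD and auth): local + TLD + auth = 2 + 50 + 40 = 92 ms each
Remaining 1 lookups: 1 * 92 = 92 ms
Total = 122 + 92 = 214 ms

214


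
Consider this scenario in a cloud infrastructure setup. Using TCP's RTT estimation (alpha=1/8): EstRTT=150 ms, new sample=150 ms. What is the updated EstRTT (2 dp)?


Given: EstRTT = 150 ms, SampleRTT = 150 ms, alpha = 1/8
New EstRTT = (1 - alpha) * EstRTT + alpha * SampleRTT
(7/8) * 150 = 131.25
(1/8) * 150 = 18.75
New EstRTT = 131.25 + 18.75 = 150 ms -> 150.00 ms (2 dp)

150.00
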